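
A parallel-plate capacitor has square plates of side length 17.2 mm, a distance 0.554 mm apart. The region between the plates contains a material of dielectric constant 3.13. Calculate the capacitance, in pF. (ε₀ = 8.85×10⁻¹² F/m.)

14.8 pF

A = (17.2 mm)² = 2.96×10⁻⁴ m².
C = κε₀A/d = 3.13 × 8.85×10⁻¹² × 2.96×10⁻⁴ / 5.54×10⁻⁴ = 1.48×10⁻¹¹ F.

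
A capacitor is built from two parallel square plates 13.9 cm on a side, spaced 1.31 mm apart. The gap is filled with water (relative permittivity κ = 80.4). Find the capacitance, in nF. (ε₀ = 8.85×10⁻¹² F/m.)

A = (13.9 cm)² = 1.93×10⁻² m².
C = κε₀A/d = 80.4 × 8.85×10⁻¹² × 1.93×10⁻² / 1.31×10⁻³ = 1.05×10⁻⁸ F.

C ≈ 10.5 nF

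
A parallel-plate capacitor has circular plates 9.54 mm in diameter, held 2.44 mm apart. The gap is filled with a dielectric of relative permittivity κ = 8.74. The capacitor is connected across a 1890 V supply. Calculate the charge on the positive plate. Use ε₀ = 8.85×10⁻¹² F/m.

A = π(9.54/2 mm)² = 7.15×10⁻⁵ m².
C = κε₀A/d = 8.74 × 8.85×10⁻¹² × 7.15×10⁻⁵ / 2.44×10⁻³ = 2.27×10⁻¹² F.
Q = CV = 2.27×10⁻¹² × 1890 = 4.28×10⁻⁹ C.

4.28 nC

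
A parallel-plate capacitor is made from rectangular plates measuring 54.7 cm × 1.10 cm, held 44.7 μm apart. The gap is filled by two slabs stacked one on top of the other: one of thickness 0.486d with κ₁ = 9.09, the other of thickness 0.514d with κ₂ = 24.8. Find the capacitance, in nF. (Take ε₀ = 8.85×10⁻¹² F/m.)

A = 54.7 × 1.10 cm² = 6.02×10⁻³ m².
Stacked slabs ⇒ two capacitors in series, each with the full plate area.
C₁ = κ₁ε₀A/d₁ = 9.09 × 8.85×10⁻¹² × 6.02×10⁻³ / 2.17×10⁻⁵ = 2.23×10⁻⁸ F.
C₂ = κ₂ε₀A/d₂ = 24.8 × 8.85×10⁻¹² × 6.02×10⁻³ / 2.30×10⁻⁵ = 5.75×10⁻⁸ F.
C = (1/C₁ + 1/C₂)⁻¹ = 1.61×10⁻⁸ F.

C ≈ 16.1 nF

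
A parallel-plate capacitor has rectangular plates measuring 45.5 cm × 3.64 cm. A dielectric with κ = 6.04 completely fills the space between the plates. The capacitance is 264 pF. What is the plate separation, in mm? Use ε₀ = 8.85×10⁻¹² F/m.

A = 45.5 × 3.64 cm² = 1.66×10⁻² m².
d = κε₀A/C = 6.04 × 8.85×10⁻¹² × 1.66×10⁻² / 2.64×10⁻¹⁰ = 3.35×10⁻³ m.

d ≈ 3.35 mm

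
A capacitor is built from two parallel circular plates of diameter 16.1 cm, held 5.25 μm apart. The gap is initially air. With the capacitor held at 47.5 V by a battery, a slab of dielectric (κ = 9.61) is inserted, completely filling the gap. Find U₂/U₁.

Battery connected ⇒ V is held fixed.
C₂ = 9.61 C₁ and U = ½CV², so U₂/U₁ = C₂/C₁ = 9.61.

U₂/U₁ ≈ 9.61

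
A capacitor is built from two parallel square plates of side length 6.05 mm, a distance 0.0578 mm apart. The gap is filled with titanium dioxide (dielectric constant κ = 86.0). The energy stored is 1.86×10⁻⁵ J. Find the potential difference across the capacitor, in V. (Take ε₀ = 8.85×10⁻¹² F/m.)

V ≈ 278 V

A = (6.05 mm)² = 3.66×10⁻⁵ m².
C = κε₀A/d = 86.0 × 8.85×10⁻¹² × 3.66×10⁻⁵ / 5.78×10⁻⁵ = 4.82×10⁻¹⁰ F.
V = √(2U/C) = √(2 × 1.86×10⁻⁵ / 4.82×10⁻¹⁰) = 2.78×10² V.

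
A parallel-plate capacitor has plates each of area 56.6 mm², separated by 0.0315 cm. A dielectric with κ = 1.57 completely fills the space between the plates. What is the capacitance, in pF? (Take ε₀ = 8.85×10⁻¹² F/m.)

A = 56.6 mm² = 5.66×10⁻⁵ m².
C = κε₀A/d = 1.57 × 8.85×10⁻¹² × 5.66×10⁻⁵ / 3.15×10⁻⁴ = 2.50×10⁻¹² F.

2.50 pF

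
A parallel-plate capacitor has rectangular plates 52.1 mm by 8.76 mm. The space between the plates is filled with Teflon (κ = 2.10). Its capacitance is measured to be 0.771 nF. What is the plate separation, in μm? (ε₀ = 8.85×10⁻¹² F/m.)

11.0 μm

A = 52.1 × 8.76 mm² = 4.56×10⁻⁴ m².
d = κε₀A/C = 2.10 × 8.85×10⁻¹² × 4.56×10⁻⁴ / 7.71×10⁻¹⁰ = 1.10×10⁻⁵ m.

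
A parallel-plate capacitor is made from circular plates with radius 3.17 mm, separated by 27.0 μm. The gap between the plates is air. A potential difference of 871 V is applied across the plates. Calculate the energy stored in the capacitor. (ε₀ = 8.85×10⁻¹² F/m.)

A = π(3.17 mm)² = 3.16×10⁻⁵ m².
C = ε₀A/d = 8.85×10⁻¹² × 3.16×10⁻⁵ / 2.70×10⁻⁵ = 1.03×10⁻¹¹ F.
U = ½CV² = ½ × 1.03×10⁻¹¹ × (871)² = 3.93×10⁻⁶ J.

3.93 μJ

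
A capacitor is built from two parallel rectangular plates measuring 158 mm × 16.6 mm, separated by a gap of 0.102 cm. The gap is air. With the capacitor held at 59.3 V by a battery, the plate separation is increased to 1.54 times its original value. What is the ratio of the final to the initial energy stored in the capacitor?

Battery connected ⇒ V is held fixed.
C₂ = 0.649 C₁ and U = ½CV², so U₂/U₁ = C₂/C₁ = 0.649.

U₂/U₁ ≈ 0.649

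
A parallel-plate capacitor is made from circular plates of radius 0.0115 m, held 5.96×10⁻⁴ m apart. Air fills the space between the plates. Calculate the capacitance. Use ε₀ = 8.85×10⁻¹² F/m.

C ≈ 6.17 pF

A = π(0.0115 m)² = 4.15×10⁻⁴ m².
C = ε₀A/d = 8.85×10⁻¹² × 4.15×10⁻⁴ / 5.96×10⁻⁴ = 6.17×10⁻¹² F.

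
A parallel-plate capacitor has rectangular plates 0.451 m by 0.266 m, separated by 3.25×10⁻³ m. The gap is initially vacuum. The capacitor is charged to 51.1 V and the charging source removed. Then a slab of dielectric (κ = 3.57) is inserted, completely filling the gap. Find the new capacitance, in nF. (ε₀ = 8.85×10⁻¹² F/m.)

1.17 nF

A = 0.451 × 0.266 m² = 0.120 m².
Initially C₁ = ε₀A/d = 8.85×10⁻¹² × 0.120 / 3.25×10⁻³ = 3.27×10⁻¹⁰ F.
C = κε₀A/d scales with κ, so C₂/C₁ = κ = 3.57.
C₂ = 3.57 × 3.27×10⁻¹⁰ = 1.17×10⁻⁹ F.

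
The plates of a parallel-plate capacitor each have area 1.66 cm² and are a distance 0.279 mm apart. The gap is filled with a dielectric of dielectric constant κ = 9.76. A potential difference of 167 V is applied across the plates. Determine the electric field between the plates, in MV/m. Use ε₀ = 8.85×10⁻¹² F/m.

0.599 MV/m

E = V/d = 167 / 2.79×10⁻⁴ = 5.99×10⁵ V/m.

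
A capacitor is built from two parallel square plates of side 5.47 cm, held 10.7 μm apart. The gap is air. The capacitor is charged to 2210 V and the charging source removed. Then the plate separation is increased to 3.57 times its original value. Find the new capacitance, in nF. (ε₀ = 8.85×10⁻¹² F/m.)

A = (5.47 cm)² = 2.99×10⁻³ m².
Initially C₁ = ε₀A/d = 8.85×10⁻¹² × 2.99×10⁻³ / 1.07×10⁻⁵ = 2.47×10⁻⁹ F.
C = ε₀A/d scales as 1/d, so C₂/C₁ = d₁/d₂ = 1/3.57 = 0.280.
C₂ = 0.280 × 2.47×10⁻⁹ = 6.93×10⁻¹⁰ F.

C ≈ 0.693 nF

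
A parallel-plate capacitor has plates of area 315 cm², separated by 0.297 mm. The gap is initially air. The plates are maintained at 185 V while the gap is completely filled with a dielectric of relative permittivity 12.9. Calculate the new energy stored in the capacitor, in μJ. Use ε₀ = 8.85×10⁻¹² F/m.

A = 315 cm² = 3.15×10⁻² m².
Initially C₁ = ε₀A/d = 8.85×10⁻¹² × 3.15×10⁻² / 2.97×10⁻⁴ = 9.39×10⁻¹⁰ F.
U₁ = 1.61×10⁻⁵ J.
Battery connected ⇒ V is held fixed. C₂ = 12.9 C₁ and U = ½CV², so U₂/U₁ = C₂/C₁ = 12.9.
U₂ = 12.9 × 1.61×10⁻⁵ = 2.07×10⁻⁴ J.

U ≈ 207 μJ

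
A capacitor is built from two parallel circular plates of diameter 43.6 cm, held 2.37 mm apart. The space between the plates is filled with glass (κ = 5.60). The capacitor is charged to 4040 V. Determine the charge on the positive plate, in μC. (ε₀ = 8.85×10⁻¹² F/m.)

A = π(43.6/2 cm)² = 0.149 m².
C = κε₀A/d = 5.60 × 8.85×10⁻¹² × 0.149 / 2.37×10⁻³ = 3.12×10⁻⁹ F.
Q = CV = 3.12×10⁻⁹ × 4040 = 1.26×10⁻⁵ C.

Q ≈ 12.6 μC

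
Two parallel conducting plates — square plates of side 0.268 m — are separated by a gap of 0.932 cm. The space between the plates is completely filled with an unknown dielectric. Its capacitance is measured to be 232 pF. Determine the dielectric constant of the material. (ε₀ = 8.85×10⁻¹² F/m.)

A = (0.268 m)² = 7.18×10⁻² m².
κ = Cd/(ε₀A) = 2.32×10⁻¹⁰ × 9.32×10⁻³ / (8.85×10⁻¹² × 7.18×10⁻²) = 3.40.

κ ≈ 3.40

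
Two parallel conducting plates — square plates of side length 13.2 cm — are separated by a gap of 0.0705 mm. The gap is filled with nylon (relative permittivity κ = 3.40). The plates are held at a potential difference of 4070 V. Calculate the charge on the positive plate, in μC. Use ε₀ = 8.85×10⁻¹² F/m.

A = (13.2 cm)² = 1.74×10⁻² m².
C = κε₀A/d = 3.40 × 8.85×10⁻¹² × 1.74×10⁻² / 7.05×10⁻⁵ = 7.44×10⁻⁹ F.
Q = CV = 7.44×10⁻⁹ × 4070 = 3.03×10⁻⁵ C.

30.3 μC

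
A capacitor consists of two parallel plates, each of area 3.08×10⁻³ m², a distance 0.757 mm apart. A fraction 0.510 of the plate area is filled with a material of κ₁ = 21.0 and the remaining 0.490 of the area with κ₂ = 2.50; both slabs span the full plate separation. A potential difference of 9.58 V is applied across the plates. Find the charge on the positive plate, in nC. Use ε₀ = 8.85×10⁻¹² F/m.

4.12 nC

Side-by-side slabs ⇒ two capacitors in parallel, each spanning the full gap.
C₁ = κ₁ε₀A₁/d = 21.0 × 8.85×10⁻¹² × 1.57×10⁻³ / 7.57×10⁻⁴ = 3.86×10⁻¹⁰ F.
C₂ = κ₂ε₀A₂/d = 2.50 × 8.85×10⁻¹² × 1.51×10⁻³ / 7.57×10⁻⁴ = 4.41×10⁻¹¹ F.
C = C₁ + C₂ = 4.30×10⁻¹⁰ F.
Q = CV = 4.30×10⁻¹⁰ × 9.58 = 4.12×10⁻⁹ C.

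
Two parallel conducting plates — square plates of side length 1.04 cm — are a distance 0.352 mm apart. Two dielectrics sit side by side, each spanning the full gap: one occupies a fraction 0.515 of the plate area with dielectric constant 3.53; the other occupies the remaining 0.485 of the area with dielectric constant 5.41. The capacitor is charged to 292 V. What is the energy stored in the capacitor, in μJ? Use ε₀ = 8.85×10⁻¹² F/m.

0.515 μJ

A = (1.04 cm)² = 1.08×10⁻⁴ m².
Side-by-side slabs ⇒ two capacitors in parallel, each spanning the full gap.
C₁ = κ₁ε₀A₁/d = 3.53 × 8.85×10⁻¹² × 5.57×10⁻⁵ / 3.52×10⁻⁴ = 4.94×10⁻¹² F.
C₂ = κ₂ε₀A₂/d = 5.41 × 8.85×10⁻¹² × 5.25×10⁻⁵ / 3.52×10⁻⁴ = 7.14×10⁻¹² F.
C = C₁ + C₂ = 1.21×10⁻¹¹ F.
U = ½CV² = ½ × 1.21×10⁻¹¹ × (292)² = 5.15×10⁻⁷ J.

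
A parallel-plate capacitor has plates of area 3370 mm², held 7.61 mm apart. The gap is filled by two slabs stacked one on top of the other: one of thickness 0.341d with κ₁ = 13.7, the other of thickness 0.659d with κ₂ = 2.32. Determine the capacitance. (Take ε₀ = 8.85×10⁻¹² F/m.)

12.7 pF

A = 3370 mm² = 3.37×10⁻³ m².
Stacked slabs ⇒ two capacitors in series, each with the full plate area.
C₁ = κ₁ε₀A/d₁ = 13.7 × 8.85×10⁻¹² × 3.37×10⁻³ / 2.60×10⁻³ = 1.57×10⁻¹⁰ F.
C₂ = κ₂ε₀A/d₂ = 2.32 × 8.85×10⁻¹² × 3.37×10⁻³ / 5.01×10⁻³ = 1.38×10⁻¹¹ F.
C = (1/C₁ + 1/C₂)⁻¹ = 1.27×10⁻¹¹ F.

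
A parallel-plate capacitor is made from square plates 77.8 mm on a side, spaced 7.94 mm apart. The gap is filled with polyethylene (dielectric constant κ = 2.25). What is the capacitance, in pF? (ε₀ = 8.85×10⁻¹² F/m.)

A = (77.8 mm)² = 6.05×10⁻³ m².
C = κε₀A/d = 2.25 × 8.85×10⁻¹² × 6.05×10⁻³ / 7.94×10⁻³ = 1.52×10⁻¹¹ F.

15.2 pF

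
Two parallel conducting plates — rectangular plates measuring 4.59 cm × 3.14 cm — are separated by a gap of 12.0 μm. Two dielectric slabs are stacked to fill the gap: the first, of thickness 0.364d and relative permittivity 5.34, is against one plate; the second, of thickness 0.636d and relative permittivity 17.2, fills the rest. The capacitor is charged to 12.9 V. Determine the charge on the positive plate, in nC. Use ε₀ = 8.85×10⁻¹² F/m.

Q ≈ 130 nC

A = 4.59 × 3.14 cm² = 1.44×10⁻³ m².
Stacked slabs ⇒ two capacitors in series, each with the full plate area.
C₁ = κ₁ε₀A/d₁ = 5.34 × 8.85×10⁻¹² × 1.44×10⁻³ / 4.37×10⁻⁶ = 1.56×10⁻⁸ F.
C₂ = κ₂ε₀A/d₂ = 17.2 × 8.85×10⁻¹² × 1.44×10⁻³ / 7.63×10⁻⁶ = 2.87×10⁻⁸ F.
C = (1/C₁ + 1/C₂)⁻¹ = 1.01×10⁻⁸ F.
Q = CV = 1.01×10⁻⁸ × 12.9 = 1.30×10⁻⁷ C.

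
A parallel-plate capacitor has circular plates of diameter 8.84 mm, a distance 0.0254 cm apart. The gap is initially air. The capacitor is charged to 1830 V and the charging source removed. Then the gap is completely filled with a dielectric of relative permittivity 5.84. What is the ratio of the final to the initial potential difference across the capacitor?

Isolated ⇒ Q is held fixed.
C₂ = 5.84 C₁ and V = Q/C, so V₂/V₁ = C₁/C₂ = 0.171.

0.171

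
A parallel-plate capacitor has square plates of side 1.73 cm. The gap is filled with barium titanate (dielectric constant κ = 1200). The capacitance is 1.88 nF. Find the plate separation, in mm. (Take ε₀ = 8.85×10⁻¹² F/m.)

1.69 mm

A = (1.73 cm)² = 2.99×10⁻⁴ m².
d = κε₀A/C = 1200 × 8.85×10⁻¹² × 2.99×10⁻⁴ / 1.88×10⁻⁹ = 1.69×10⁻³ m.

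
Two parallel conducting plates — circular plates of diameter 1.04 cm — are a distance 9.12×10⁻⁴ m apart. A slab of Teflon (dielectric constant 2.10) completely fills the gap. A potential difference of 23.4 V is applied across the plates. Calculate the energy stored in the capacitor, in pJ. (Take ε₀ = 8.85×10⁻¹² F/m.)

U ≈ 474 pJ

A = π(1.04/2 cm)² = 8.49×10⁻⁵ m².
C = κε₀A/d = 2.10 × 8.85×10⁻¹² × 8.49×10⁻⁵ / 9.12×10⁻⁴ = 1.73×10⁻¹² F.
U = ½CV² = ½ × 1.73×10⁻¹² × (23.4)² = 4.74×10⁻¹⁰ J.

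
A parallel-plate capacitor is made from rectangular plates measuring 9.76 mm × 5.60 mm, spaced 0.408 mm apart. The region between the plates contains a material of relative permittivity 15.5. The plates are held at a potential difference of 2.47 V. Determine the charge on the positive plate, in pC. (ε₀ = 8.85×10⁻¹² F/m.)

45.4 pC

A = 9.76 × 5.60 mm² = 5.47×10⁻⁵ m².
C = κε₀A/d = 15.5 × 8.85×10⁻¹² × 5.47×10⁻⁵ / 4.08×10⁻⁴ = 1.84×10⁻¹¹ F.
Q = CV = 1.84×10⁻¹¹ × 2.47 = 4.54×10⁻¹¹ C.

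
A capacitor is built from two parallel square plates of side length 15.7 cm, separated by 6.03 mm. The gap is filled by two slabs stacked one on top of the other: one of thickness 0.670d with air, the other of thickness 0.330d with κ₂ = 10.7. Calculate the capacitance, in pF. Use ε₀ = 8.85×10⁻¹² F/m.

A = (15.7 cm)² = 2.46×10⁻² m².
Stacked slabs ⇒ two capacitors in series, each with the full plate area.
C₁ = κ₁ε₀A/d₁ = 1.00 × 8.85×10⁻¹² × 2.46×10⁻² / 4.04×10⁻³ = 5.40×10⁻¹¹ F.
C₂ = κ₂ε₀A/d₂ = 10.7 × 8.85×10⁻¹² × 2.46×10⁻² / 1.99×10⁻³ = 1.17×10⁻⁹ F.
C = (1/C₁ + 1/C₂)⁻¹ = 5.16×10⁻¹¹ F.

51.6 pF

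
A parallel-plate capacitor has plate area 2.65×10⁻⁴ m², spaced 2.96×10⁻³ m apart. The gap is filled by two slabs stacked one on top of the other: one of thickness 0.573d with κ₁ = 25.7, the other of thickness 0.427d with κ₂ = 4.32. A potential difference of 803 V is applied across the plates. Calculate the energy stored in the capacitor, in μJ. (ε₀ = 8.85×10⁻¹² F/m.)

Stacked slabs ⇒ two capacitors in series, each with the full plate area.
C₁ = κ₁ε₀A/d₁ = 25.7 × 8.85×10⁻¹² × 2.65×10⁻⁴ / 1.70×10⁻³ = 3.55×10⁻¹¹ F.
C₂ = κ₂ε₀A/d₂ = 4.32 × 8.85×10⁻¹² × 2.65×10⁻⁴ / 1.26×10⁻³ = 8.02×10⁻¹² F.
C = (1/C₁ + 1/C₂)⁻¹ = 6.54×10⁻¹² F.
U = ½CV² = ½ × 6.54×10⁻¹² × (803)² = 2.11×10⁻⁶ J.

U ≈ 2.11 μJ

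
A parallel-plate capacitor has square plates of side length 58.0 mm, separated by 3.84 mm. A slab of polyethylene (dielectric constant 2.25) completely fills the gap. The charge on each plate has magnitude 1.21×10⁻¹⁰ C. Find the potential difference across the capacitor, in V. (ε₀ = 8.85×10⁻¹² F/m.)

V ≈ 6.94 V

A = (58.0 mm)² = 3.36×10⁻³ m².
C = κε₀A/d = 2.25 × 8.85×10⁻¹² × 3.36×10⁻³ / 3.84×10⁻³ = 1.74×10⁻¹¹ F.
V = Q/C = 1.21×10⁻¹⁰ / 1.74×10⁻¹¹ = 6.94 V.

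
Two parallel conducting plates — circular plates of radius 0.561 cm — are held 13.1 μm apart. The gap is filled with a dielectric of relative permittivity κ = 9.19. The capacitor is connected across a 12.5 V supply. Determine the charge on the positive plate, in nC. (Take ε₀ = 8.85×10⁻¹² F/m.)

Q ≈ 7.67 nC

A = π(0.561 cm)² = 9.89×10⁻⁵ m².
C = κε₀A/d = 9.19 × 8.85×10⁻¹² × 9.89×10⁻⁵ / 1.31×10⁻⁵ = 6.14×10⁻¹⁰ F.
Q = CV = 6.14×10⁻¹⁰ × 12.5 = 7.67×10⁻⁹ C.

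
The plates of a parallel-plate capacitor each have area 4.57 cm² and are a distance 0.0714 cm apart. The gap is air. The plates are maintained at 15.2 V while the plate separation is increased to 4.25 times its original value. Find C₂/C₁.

C₂/C₁ ≈ 0.235

C = ε₀A/d scales as 1/d, so C₂/C₁ = d₁/d₂ = 1/4.25 = 0.235.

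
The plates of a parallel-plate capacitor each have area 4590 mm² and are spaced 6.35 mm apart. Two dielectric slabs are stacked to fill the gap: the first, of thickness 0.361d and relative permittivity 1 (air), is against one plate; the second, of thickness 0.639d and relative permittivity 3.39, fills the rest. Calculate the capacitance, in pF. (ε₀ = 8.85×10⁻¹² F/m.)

A = 4590 mm² = 4.59×10⁻³ m².
Stacked slabs ⇒ two capacitors in series, each with the full plate area.
C₁ = κ₁ε₀A/d₁ = 1.00 × 8.85×10⁻¹² × 4.59×10⁻³ / 2.29×10⁻³ = 1.77×10⁻¹¹ F.
C₂ = κ₂ε₀A/d₂ = 3.39 × 8.85×10⁻¹² × 4.59×10⁻³ / 4.06×10⁻³ = 3.39×10⁻¹¹ F.
C = (1/C₁ + 1/C₂)⁻¹ = 1.16×10⁻¹¹ F.

C ≈ 11.6 pF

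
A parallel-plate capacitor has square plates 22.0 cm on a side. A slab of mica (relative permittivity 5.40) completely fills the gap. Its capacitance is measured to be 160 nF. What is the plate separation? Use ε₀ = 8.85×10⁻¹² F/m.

d ≈ 14.5 μm

A = (22.0 cm)² = 4.84×10⁻² m².
d = κε₀A/C = 5.40 × 8.85×10⁻¹² × 4.84×10⁻² / 1.60×10⁻⁷ = 1.45×10⁻⁵ m.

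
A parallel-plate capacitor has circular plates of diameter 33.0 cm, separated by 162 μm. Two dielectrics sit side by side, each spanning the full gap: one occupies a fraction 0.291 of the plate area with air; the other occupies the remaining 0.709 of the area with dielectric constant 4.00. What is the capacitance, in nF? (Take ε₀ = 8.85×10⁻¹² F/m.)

14.6 nF

A = π(33.0/2 cm)² = 8.55×10⁻² m².
Side-by-side slabs ⇒ two capacitors in parallel, each spanning the full gap.
C₁ = κ₁ε₀A₁/d = 1.00 × 8.85×10⁻¹² × 2.49×10⁻² / 1.62×10⁻⁴ = 1.36×10⁻⁹ F.
C₂ = κ₂ε₀A₂/d = 4.00 × 8.85×10⁻¹² × 6.06×10⁻² / 1.62×10⁻⁴ = 1.33×10⁻⁸ F.
C = C₁ + C₂ = 1.46×10⁻⁸ F.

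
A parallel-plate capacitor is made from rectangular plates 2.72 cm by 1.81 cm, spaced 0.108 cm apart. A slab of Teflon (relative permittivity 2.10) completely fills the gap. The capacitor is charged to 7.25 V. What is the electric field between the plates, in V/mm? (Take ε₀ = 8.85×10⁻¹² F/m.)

6.71 V/mm

E = V/d = 7.25 / 1.08×10⁻³ = 6.71×10³ V/m.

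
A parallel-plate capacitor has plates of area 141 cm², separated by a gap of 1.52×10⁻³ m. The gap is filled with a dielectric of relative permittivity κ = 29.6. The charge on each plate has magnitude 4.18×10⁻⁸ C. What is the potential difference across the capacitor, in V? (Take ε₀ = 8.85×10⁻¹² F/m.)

V ≈ 17.2 V

A = 141 cm² = 1.41×10⁻² m².
C = κε₀A/d = 29.6 × 8.85×10⁻¹² × 1.41×10⁻² / 1.52×10⁻³ = 2.43×10⁻⁹ F.
V = Q/C = 4.18×10⁻⁸ / 2.43×10⁻⁹ = 17.2 V.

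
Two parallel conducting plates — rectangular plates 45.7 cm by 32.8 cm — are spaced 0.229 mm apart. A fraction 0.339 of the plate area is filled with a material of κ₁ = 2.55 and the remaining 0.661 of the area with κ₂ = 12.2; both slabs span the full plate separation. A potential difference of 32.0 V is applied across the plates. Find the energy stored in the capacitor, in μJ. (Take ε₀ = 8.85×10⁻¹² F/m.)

A = 45.7 × 32.8 cm² = 0.150 m².
Side-by-side slabs ⇒ two capacitors in parallel, each spanning the full gap.
C₁ = κ₁ε₀A₁/d = 2.55 × 8.85×10⁻¹² × 5.08×10⁻² / 2.29×10⁻⁴ = 5.01×10⁻⁹ F.
C₂ = κ₂ε₀A₂/d = 12.2 × 8.85×10⁻¹² × 9.91×10⁻² / 2.29×10⁻⁴ = 4.67×10⁻⁸ F.
C = C₁ + C₂ = 5.17×10⁻⁸ F.
U = ½CV² = ½ × 5.17×10⁻⁸ × (32.0)² = 2.65×10⁻⁵ J.

U ≈ 26.5 μJ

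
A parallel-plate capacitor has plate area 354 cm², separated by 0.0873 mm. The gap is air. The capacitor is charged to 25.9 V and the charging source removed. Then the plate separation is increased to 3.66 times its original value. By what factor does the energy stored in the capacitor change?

U₂/U₁ ≈ 3.66

Isolated ⇒ Q is held fixed.
C₂ = 0.273 C₁ and U = Q²/(2C), so U₂/U₁ = C₁/C₂ = 3.66.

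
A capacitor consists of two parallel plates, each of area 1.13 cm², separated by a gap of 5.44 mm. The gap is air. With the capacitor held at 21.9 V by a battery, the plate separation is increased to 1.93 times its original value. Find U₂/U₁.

Battery connected ⇒ V is held fixed.
C₂ = 0.518 C₁ and U = ½CV², so U₂/U₁ = C₂/C₁ = 0.518.

0.518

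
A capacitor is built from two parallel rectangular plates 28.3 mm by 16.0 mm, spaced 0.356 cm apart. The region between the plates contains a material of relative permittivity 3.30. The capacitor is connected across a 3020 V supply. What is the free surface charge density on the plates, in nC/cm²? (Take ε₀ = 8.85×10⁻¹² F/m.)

2.48 nC/cm²

A = 28.3 × 16.0 mm² = 4.53×10⁻⁴ m².
C = κε₀A/d = 3.30 × 8.85×10⁻¹² × 4.53×10⁻⁴ / 3.56×10⁻³ = 3.71×10⁻¹² F.
σ = Q/A = CV/A = 3.71×10⁻¹² × 3020 / 4.53×10⁻⁴ = 2.48×10⁻⁵ C/m².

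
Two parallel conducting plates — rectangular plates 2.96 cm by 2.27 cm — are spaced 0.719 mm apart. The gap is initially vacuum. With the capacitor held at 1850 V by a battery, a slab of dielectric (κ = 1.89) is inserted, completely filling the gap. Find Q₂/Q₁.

Q₂/Q₁ ≈ 1.89

Battery connected ⇒ V is held fixed.
C₂ = 1.89 C₁ and Q = CV, so Q₂/Q₁ = C₂/C₁ = 1.89.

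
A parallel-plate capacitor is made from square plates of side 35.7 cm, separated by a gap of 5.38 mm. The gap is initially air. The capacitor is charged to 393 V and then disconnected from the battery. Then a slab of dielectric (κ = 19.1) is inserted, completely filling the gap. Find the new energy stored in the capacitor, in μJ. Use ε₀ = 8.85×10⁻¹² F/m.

A = (35.7 cm)² = 0.127 m².
Initially C₁ = ε₀A/d = 8.85×10⁻¹² × 0.127 / 5.38×10⁻³ = 2.10×10⁻¹⁰ F.
U₁ = 1.62×10⁻⁵ J.
Isolated ⇒ Q is held fixed. C₂ = 19.1 C₁ and U = Q²/(2C), so U₂/U₁ = C₁/C₂ = 0.0524.
U₂ = 0.0524 × 1.62×10⁻⁵ = 8.48×10⁻⁷ J.

0.848 μJ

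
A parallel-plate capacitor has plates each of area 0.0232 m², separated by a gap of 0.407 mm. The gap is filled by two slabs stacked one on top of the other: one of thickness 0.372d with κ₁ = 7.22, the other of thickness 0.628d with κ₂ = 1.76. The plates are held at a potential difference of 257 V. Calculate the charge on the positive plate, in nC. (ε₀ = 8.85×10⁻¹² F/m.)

Q ≈ 318 nC

Stacked slabs ⇒ two capacitors in series, each with the full plate area.
C₁ = κ₁ε₀A/d₁ = 7.22 × 8.85×10⁻¹² × 2.32×10⁻² / 1.51×10⁻⁴ = 9.79×10⁻⁹ F.
C₂ = κ₂ε₀A/d₂ = 1.76 × 8.85×10⁻¹² × 2.32×10⁻² / 2.56×10⁻⁴ = 1.41×10⁻⁹ F.
C = (1/C₁ + 1/C₂)⁻¹ = 1.24×10⁻⁹ F.
Q = CV = 1.24×10⁻⁹ × 257 = 3.18×10⁻⁷ C.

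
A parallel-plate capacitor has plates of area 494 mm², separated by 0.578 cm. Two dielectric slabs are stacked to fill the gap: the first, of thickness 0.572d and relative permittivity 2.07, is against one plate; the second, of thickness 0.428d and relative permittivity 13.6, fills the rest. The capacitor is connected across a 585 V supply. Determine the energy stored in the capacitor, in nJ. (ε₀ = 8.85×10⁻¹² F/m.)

420 nJ

A = 494 mm² = 4.94×10⁻⁴ m².
Stacked slabs ⇒ two capacitors in series, each with the full plate area.
C₁ = κ₁ε₀A/d₁ = 2.07 × 8.85×10⁻¹² × 4.94×10⁻⁴ / 3.31×10⁻³ = 2.74×10⁻¹² F.
C₂ = κ₂ε₀A/d₂ = 13.6 × 8.85×10⁻¹² × 4.94×10⁻⁴ / 2.47×10⁻³ = 2.40×10⁻¹¹ F.
C = (1/C₁ + 1/C₂)⁻¹ = 2.46×10⁻¹² F.
U = ½CV² = ½ × 2.46×10⁻¹² × (585)² = 4.20×10⁻⁷ J.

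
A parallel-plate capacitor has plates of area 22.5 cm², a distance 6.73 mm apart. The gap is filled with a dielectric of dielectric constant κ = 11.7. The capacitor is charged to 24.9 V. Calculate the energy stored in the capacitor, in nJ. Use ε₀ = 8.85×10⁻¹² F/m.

U ≈ 10.7 nJ

A = 22.5 cm² = 2.25×10⁻³ m².
C = κε₀A/d = 11.7 × 8.85×10⁻¹² × 2.25×10⁻³ / 6.73×10⁻³ = 3.46×10⁻¹¹ F.
U = ½CV² = ½ × 3.46×10⁻¹¹ × (24.9)² = 1.07×10⁻⁸ J.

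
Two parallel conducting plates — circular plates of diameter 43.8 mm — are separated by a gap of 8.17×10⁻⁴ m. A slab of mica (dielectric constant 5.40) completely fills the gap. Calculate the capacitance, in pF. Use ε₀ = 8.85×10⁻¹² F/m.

A = π(43.8/2 mm)² = 1.51×10⁻³ m².
C = κε₀A/d = 5.40 × 8.85×10⁻¹² × 1.51×10⁻³ / 8.17×10⁻⁴ = 8.81×10⁻¹¹ F.

88.1 pF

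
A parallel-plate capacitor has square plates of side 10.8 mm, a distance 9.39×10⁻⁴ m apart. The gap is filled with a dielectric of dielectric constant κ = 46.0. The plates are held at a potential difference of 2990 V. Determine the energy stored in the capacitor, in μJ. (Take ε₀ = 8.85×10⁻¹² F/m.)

A = (10.8 mm)² = 1.17×10⁻⁴ m².
C = κε₀A/d = 46.0 × 8.85×10⁻¹² × 1.17×10⁻⁴ / 9.39×10⁻⁴ = 5.06×10⁻¹¹ F.
U = ½CV² = ½ × 5.06×10⁻¹¹ × (2990)² = 2.26×10⁻⁴ J.

226 μJ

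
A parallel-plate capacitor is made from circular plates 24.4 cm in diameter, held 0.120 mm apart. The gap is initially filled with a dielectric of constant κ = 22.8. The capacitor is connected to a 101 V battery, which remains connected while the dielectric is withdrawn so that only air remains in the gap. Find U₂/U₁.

Battery connected ⇒ V is held fixed.
C₂ = 0.0439 C₁ and U = ½CV², so U₂/U₁ = C₂/C₁ = 0.0439.

0.0439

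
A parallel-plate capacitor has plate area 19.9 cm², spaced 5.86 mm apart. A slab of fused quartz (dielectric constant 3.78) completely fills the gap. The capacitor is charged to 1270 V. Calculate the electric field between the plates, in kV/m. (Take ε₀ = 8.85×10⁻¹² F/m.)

E = V/d = 1270 / 5.86×10⁻³ = 2.17×10⁵ V/m.

217 kV/m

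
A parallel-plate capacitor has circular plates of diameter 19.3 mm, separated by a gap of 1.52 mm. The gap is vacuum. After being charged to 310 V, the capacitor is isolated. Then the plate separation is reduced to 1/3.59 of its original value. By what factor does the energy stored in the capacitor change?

Isolated ⇒ Q is held fixed.
C₂ = 3.59 C₁ and U = Q²/(2C), so U₂/U₁ = C₁/C₂ = 0.279.

U₂/U₁ ≈ 0.279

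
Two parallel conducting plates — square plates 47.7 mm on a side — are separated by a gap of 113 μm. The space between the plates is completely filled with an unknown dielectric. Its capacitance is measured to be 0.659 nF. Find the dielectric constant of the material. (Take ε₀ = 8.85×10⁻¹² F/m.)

3.70

A = (47.7 mm)² = 2.28×10⁻³ m².
κ = Cd/(ε₀A) = 6.59×10⁻¹⁰ × 1.13×10⁻⁴ / (8.85×10⁻¹² × 2.28×10⁻³) = 3.70.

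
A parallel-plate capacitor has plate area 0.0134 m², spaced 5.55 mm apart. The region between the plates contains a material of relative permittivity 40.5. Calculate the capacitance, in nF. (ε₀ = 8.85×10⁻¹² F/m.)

C = κε₀A/d = 40.5 × 8.85×10⁻¹² × 1.34×10⁻² / 5.55×10⁻³ = 8.65×10⁻¹⁰ F.

0.865 nF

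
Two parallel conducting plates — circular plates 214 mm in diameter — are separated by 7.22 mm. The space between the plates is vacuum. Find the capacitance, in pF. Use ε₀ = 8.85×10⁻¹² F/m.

A = π(214/2 mm)² = 3.60×10⁻² m².
C = ε₀A/d = 8.85×10⁻¹² × 3.60×10⁻² / 7.22×10⁻³ = 4.41×10⁻¹¹ F.

C ≈ 44.1 pF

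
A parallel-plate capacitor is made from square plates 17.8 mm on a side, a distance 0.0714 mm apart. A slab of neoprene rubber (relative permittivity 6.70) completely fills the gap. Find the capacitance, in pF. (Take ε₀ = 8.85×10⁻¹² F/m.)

C ≈ 263 pF

A = (17.8 mm)² = 3.17×10⁻⁴ m².
C = κε₀A/d = 6.70 × 8.85×10⁻¹² × 3.17×10⁻⁴ / 7.14×10⁻⁵ = 2.63×10⁻¹⁰ F.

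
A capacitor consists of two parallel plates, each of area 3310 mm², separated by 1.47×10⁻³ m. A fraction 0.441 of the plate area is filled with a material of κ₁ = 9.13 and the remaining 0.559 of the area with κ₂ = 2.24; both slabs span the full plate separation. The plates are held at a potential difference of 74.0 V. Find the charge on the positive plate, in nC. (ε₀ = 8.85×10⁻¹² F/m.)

A = 3310 mm² = 3.31×10⁻³ m².
Side-by-side slabs ⇒ two capacitors in parallel, each spanning the full gap.
C₁ = κ₁ε₀A₁/d = 9.13 × 8.85×10⁻¹² × 1.46×10⁻³ / 1.47×10⁻³ = 8.02×10⁻¹¹ F.
C₂ = κ₂ε₀A₂/d = 2.24 × 8.85×10⁻¹² × 1.85×10⁻³ / 1.47×10⁻³ = 2.50×10⁻¹¹ F.
C = C₁ + C₂ = 1.05×10⁻¹⁰ F.
Q = CV = 1.05×10⁻¹⁰ × 74.0 = 7.78×10⁻⁹ C.

Q ≈ 7.78 nC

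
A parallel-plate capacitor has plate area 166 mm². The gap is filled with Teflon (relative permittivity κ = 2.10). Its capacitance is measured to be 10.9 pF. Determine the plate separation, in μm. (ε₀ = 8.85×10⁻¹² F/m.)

d ≈ 283 μm

A = 166 mm² = 1.66×10⁻⁴ m².
d = κε₀A/C = 2.10 × 8.85×10⁻¹² × 1.66×10⁻⁴ / 1.09×10⁻¹¹ = 2.83×10⁻⁴ m.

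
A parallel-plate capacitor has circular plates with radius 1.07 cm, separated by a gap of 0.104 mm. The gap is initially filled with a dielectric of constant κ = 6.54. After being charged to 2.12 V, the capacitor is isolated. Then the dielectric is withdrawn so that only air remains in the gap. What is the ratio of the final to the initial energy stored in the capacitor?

U₂/U₁ ≈ 6.54

Isolated ⇒ Q is held fixed.
C₂ = 0.153 C₁ and U = Q²/(2C), so U₂/U₁ = C₁/C₂ = 6.54.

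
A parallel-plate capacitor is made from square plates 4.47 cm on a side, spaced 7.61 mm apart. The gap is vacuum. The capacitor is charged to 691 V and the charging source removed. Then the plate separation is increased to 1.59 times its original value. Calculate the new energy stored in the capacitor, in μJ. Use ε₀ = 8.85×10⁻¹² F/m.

A = (4.47 cm)² = 2.00×10⁻³ m².
Initially C₁ = ε₀A/d = 8.85×10⁻¹² × 2.00×10⁻³ / 7.61×10⁻³ = 2.32×10⁻¹² F.
U₁ = 5.55×10⁻⁷ J.
Isolated ⇒ Q is held fixed. C₂ = 0.629 C₁ and U = Q²/(2C), so U₂/U₁ = C₁/C₂ = 1.59.
U₂ = 1.59 × 5.55×10⁻⁷ = 8.82×10⁻⁷ J.

U ≈ 0.882 μJ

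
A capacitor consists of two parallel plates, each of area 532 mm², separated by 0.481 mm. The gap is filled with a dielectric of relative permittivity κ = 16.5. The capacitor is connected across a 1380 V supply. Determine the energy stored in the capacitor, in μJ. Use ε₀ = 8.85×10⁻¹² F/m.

154 μJ

A = 532 mm² = 5.32×10⁻⁴ m².
C = κε₀A/d = 16.5 × 8.85×10⁻¹² × 5.32×10⁻⁴ / 4.81×10⁻⁴ = 1.62×10⁻¹⁰ F.
U = ½CV² = ½ × 1.62×10⁻¹⁰ × (1380)² = 1.54×10⁻⁴ J.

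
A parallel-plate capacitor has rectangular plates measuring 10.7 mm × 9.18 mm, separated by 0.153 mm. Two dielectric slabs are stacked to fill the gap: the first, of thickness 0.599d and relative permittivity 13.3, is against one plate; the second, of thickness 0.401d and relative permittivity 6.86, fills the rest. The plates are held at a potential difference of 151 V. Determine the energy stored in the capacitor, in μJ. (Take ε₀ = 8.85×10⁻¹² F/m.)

A = 10.7 × 9.18 mm² = 9.82×10⁻⁵ m².
Stacked slabs ⇒ two capacitors in series, each with the full plate area.
C₁ = κ₁ε₀A/d₁ = 13.3 × 8.85×10⁻¹² × 9.82×10⁻⁵ / 9.16×10⁻⁵ = 1.26×10⁻¹⁰ F.
C₂ = κ₂ε₀A/d₂ = 6.86 × 8.85×10⁻¹² × 9.82×10⁻⁵ / 6.14×10⁻⁵ = 9.72×10⁻¹¹ F.
C = (1/C₁ + 1/C₂)⁻¹ = 5.49×10⁻¹¹ F.
U = ½CV² = ½ × 5.49×10⁻¹¹ × (151)² = 6.26×10⁻⁷ J.

U ≈ 0.626 μJ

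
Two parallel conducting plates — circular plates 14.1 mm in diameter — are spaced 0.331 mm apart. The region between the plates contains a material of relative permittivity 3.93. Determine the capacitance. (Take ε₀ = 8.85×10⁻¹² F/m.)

16.4 pF

A = π(14.1/2 mm)² = 1.56×10⁻⁴ m².
C = κε₀A/d = 3.93 × 8.85×10⁻¹² × 1.56×10⁻⁴ / 3.31×10⁻⁴ = 1.64×10⁻¹¹ F.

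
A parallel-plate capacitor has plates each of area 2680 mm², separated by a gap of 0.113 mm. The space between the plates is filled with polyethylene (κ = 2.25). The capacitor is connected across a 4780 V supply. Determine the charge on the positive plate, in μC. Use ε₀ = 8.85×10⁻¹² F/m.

A = 2680 mm² = 2.68×10⁻³ m².
C = κε₀A/d = 2.25 × 8.85×10⁻¹² × 2.68×10⁻³ / 1.13×10⁻⁴ = 4.72×10⁻¹⁰ F.
Q = CV = 4.72×10⁻¹⁰ × 4780 = 2.26×10⁻⁶ C.

Q ≈ 2.26 μC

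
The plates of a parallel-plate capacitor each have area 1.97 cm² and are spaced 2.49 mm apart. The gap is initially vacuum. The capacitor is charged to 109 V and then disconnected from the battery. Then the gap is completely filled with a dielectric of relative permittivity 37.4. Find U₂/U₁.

U₂/U₁ ≈ 0.0267

Isolated ⇒ Q is held fixed.
C₂ = 37.4 C₁ and U = Q²/(2C), so U₂/U₁ = C₁/C₂ = 0.0267.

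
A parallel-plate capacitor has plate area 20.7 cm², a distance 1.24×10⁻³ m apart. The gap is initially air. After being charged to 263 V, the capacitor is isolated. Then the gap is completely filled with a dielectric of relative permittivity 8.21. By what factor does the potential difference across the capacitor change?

Isolated ⇒ Q is held fixed.
C₂ = 8.21 C₁ and V = Q/C, so V₂/V₁ = C₁/C₂ = 0.122.

V₂/V₁ ≈ 0.122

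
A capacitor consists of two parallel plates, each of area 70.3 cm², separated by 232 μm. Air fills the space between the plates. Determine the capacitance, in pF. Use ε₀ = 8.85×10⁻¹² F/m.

C ≈ 268 pF

A = 70.3 cm² = 7.03×10⁻³ m².
C = ε₀A/d = 8.85×10⁻¹² × 7.03×10⁻³ / 2.32×10⁻⁴ = 2.68×10⁻¹⁰ F.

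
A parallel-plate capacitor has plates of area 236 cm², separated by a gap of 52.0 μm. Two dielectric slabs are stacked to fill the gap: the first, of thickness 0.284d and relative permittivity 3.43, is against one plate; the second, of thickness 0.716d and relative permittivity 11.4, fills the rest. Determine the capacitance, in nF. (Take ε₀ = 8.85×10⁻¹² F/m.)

27.6 nF

A = 236 cm² = 2.36×10⁻² m².
Stacked slabs ⇒ two capacitors in series, each with the full plate area.
C₁ = κ₁ε₀A/d₁ = 3.43 × 8.85×10⁻¹² × 2.36×10⁻² / 1.48×10⁻⁵ = 4.85×10⁻⁸ F.
C₂ = κ₂ε₀A/d₂ = 11.4 × 8.85×10⁻¹² × 2.36×10⁻² / 3.72×10⁻⁵ = 6.40×10⁻⁸ F.
C = (1/C₁ + 1/C₂)⁻¹ = 2.76×10⁻⁸ F.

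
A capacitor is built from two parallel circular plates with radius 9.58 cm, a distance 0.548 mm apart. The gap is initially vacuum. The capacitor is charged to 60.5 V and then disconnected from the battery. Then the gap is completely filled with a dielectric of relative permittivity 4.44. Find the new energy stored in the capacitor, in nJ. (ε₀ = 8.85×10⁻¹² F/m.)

A = π(9.58 cm)² = 2.88×10⁻² m².
Initially C₁ = ε₀A/d = 8.85×10⁻¹² × 2.88×10⁻² / 5.48×10⁻⁴ = 4.66×10⁻¹⁰ F.
U₁ = 8.52×10⁻⁷ J.
Isolated ⇒ Q is held fixed. C₂ = 4.44 C₁ and U = Q²/(2C), so U₂/U₁ = C₁/C₂ = 0.225.
U₂ = 0.225 × 8.52×10⁻⁷ = 1.92×10⁻⁷ J.

U ≈ 192 nJ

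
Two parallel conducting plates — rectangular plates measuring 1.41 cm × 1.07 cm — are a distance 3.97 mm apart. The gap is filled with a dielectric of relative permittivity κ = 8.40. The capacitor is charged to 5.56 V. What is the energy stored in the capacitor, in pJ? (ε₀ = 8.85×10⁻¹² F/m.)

U ≈ 43.7 pJ

A = 1.41 × 1.07 cm² = 1.51×10⁻⁴ m².
C = κε₀A/d = 8.40 × 8.85×10⁻¹² × 1.51×10⁻⁴ / 3.97×10⁻³ = 2.83×10⁻¹² F.
U = ½CV² = ½ × 2.83×10⁻¹² × (5.56)² = 4.37×10⁻¹¹ J.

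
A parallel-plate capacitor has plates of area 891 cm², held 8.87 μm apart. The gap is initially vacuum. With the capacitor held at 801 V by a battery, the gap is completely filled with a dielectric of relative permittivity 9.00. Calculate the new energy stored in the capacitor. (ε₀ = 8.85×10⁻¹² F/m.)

U ≈ 257 mJ

A = 891 cm² = 8.91×10⁻² m².
Initially C₁ = ε₀A/d = 8.85×10⁻¹² × 8.91×10⁻² / 8.87×10⁻⁶ = 8.89×10⁻⁸ F.
U₁ = 2.85×10⁻² J.
Battery connected ⇒ V is held fixed. C₂ = 9.00 C₁ and U = ½CV², so U₂/U₁ = C₂/C₁ = 9.00.
U₂ = 9.00 × 2.85×10⁻² = 0.257 J.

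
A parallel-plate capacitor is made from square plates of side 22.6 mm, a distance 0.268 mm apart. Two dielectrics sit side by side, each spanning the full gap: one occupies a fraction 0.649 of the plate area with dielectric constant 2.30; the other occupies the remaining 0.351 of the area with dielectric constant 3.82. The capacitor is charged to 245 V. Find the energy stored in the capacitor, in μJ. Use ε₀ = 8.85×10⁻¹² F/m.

U ≈ 1.43 μJ

A = (22.6 mm)² = 5.11×10⁻⁴ m².
Side-by-side slabs ⇒ two capacitors in parallel, each spanning the full gap.
C₁ = κ₁ε₀A₁/d = 2.30 × 8.85×10⁻¹² × 3.31×10⁻⁴ / 2.68×10⁻⁴ = 2.52×10⁻¹¹ F.
C₂ = κ₂ε₀A₂/d = 3.82 × 8.85×10⁻¹² × 1.79×10⁻⁴ / 2.68×10⁻⁴ = 2.26×10⁻¹¹ F.
C = C₁ + C₂ = 4.78×10⁻¹¹ F.
U = ½CV² = ½ × 4.78×10⁻¹¹ × (245)² = 1.43×10⁻⁶ J.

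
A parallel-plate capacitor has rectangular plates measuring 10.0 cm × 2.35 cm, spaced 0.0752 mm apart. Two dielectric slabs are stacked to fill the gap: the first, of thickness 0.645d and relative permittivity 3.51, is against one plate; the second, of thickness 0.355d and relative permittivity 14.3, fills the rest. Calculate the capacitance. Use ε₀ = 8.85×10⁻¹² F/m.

C ≈ 1.33 nF

A = 10.0 × 2.35 cm² = 2.35×10⁻³ m².
Stacked slabs ⇒ two capacitors in series, each with the full plate area.
C₁ = κ₁ε₀A/d₁ = 3.51 × 8.85×10⁻¹² × 2.35×10⁻³ / 4.85×10⁻⁵ = 1.51×10⁻⁹ F.
C₂ = κ₂ε₀A/d₂ = 14.3 × 8.85×10⁻¹² × 2.35×10⁻³ / 2.67×10⁻⁵ = 1.11×10⁻⁸ F.
C = (1/C₁ + 1/C₂)⁻¹ = 1.33×10⁻⁹ F.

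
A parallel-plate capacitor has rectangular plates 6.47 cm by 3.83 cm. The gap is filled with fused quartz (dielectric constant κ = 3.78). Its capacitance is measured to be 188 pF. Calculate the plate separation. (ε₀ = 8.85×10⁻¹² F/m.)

A = 6.47 × 3.83 cm² = 2.48×10⁻³ m².
d = κε₀A/C = 3.78 × 8.85×10⁻¹² × 2.48×10⁻³ / 1.88×10⁻¹⁰ = 4.41×10⁻⁴ m.

d ≈ 441 μm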